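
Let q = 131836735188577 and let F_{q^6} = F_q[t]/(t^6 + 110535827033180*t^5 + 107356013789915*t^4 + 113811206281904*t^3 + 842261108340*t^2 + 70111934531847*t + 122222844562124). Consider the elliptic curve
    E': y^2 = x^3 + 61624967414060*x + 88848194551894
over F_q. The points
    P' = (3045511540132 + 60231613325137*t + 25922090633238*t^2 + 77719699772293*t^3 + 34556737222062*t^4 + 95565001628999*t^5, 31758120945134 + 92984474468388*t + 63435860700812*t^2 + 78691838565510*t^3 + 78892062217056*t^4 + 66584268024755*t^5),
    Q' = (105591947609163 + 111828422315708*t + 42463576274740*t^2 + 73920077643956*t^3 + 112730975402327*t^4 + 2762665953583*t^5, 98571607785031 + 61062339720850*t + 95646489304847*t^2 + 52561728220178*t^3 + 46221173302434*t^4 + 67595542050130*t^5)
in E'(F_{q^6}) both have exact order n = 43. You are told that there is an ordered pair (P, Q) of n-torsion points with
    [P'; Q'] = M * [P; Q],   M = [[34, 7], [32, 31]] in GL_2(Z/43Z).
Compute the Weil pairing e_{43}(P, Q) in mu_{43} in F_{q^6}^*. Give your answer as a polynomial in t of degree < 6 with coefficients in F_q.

The 43-Weil pairing on E[43] over F_{131836735188577} is alternating-bilinear: e_{43}(P',Q') = e_{43}(P,Q)^det(M).
Inverting 13 mod 43: 10. Thus e_{43}(P,Q) = e(P',Q')^{10}.
Miller loop for e_{43} over F_{131836735188577^6}: bits of 43 = 101011; 5 double steps + 3 add steps, l/v at each.
f_P(D_Q)/f_Q(D_P) = 71562762897647 + 22120755947179*t + 117177744710747*t^2 + 21514633028431*t^3 + 103631423940364*t^4 + 50112387323648*t^5.
Finally e_{43}(P,Q) = 8942296097283 + 115358215237455*t + 66207048714787*t^2 + 100602192551077*t^3 + 123269705168545*t^4 + 48163463672170*t^5.

8942296097283 + 115358215237455*t + 66207048714787*t^2 + 100602192551077*t^3 + 123269705168545*t^4 + 48163463672170*t^5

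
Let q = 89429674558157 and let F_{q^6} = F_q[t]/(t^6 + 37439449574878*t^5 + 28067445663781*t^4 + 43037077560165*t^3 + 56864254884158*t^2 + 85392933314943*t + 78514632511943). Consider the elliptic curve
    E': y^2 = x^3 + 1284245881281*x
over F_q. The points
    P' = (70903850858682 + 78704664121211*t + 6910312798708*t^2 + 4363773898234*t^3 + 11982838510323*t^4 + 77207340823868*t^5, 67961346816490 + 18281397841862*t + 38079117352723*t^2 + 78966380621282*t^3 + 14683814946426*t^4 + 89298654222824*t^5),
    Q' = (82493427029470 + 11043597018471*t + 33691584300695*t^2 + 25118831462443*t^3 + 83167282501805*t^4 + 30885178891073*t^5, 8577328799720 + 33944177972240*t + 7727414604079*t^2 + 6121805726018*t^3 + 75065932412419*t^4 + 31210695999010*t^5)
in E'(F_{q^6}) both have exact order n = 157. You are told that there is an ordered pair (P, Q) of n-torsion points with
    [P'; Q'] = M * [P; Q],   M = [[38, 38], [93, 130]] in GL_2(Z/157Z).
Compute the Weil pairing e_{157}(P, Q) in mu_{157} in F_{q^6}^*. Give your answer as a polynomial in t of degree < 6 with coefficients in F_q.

71666843597361 + 18526620903083*t + 12338199386997*t^2 + 62059103673091*t^3 + 36963458480283*t^4 + 28658883804610*t^5

Under M = [[38,38],[93,130]] in GL_2(Z/157), e_{157}(P',Q') = e_{157}(P,Q)^(38*130-38*93 mod 157).
det(M) mod 157 = 150; its inverse in (Z/157)^* is 112 (check: 150*112 mod 157 = 1).
Double-and-add over 10011101: 8-1 doublings, 5-1 additions; each step l_{T,T}/v_{2T} or l_{T,P'}/v at Q'+S for random S.
Result: e(P',Q') = 53834692928986 + 45970624607590*t + 10306787415223*t^2 + 34404523101823*t^3 + 44569102527237*t^4 + 9079383171073*t^5.
Finally e_{157}(P,Q) = 71666843597361 + 18526620903083*t + 12338199386997*t^2 + 62059103673091*t^3 + 36963458480283*t^4 + 28658883804610*t^5.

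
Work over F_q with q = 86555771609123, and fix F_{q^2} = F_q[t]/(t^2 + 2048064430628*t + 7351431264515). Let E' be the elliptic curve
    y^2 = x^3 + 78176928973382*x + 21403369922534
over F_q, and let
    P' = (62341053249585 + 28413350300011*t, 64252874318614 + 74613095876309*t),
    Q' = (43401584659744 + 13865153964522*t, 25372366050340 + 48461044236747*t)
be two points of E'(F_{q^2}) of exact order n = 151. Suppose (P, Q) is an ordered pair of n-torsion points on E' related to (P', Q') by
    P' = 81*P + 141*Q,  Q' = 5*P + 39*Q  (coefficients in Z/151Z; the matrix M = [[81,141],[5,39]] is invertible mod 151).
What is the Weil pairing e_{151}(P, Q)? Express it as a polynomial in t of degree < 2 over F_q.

42750711610730 + 72765266481710*t

e_{151} is bilinear + alternating on E[151], so e_{151}(81*P + 141*Q, 5*P + 39*Q) = e_{151}(P,Q)^(81*39-141*5).
So e_{151}(P,Q) = e_{151}(P',Q')^{4}, since 38*4 = 1 mod 151.
8-bit Miller (10010111) on E'/F_{86555771609123} with a'=78176928973382, b'=21403369922534: accumulate tangent/chord ratios at Q'+S and P'+S'.
Miller gives e_{151}(P',Q') = 43021896967183 + 12816348703800*t in F_{86555771609123^2}.
Thus e_{151}(P,Q) = 42750711610730 + 72765266481710*t.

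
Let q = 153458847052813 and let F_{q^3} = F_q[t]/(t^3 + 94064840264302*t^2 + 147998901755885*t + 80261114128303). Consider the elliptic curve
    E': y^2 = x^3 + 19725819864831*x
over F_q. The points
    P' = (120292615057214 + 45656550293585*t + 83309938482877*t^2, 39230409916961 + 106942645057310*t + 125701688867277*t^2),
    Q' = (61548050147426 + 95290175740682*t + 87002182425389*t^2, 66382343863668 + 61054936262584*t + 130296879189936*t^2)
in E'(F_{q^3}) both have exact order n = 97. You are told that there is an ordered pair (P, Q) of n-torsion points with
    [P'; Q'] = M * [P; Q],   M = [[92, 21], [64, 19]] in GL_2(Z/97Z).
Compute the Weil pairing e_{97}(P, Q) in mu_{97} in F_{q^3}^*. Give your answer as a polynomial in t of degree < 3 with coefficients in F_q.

84965736503134 + 96435942813385*t + 16965175662570*t^2

Since e_{97}(P,P)=e_{97}(Q,Q)=1 and e_{97}(Q,P)=e_{97}(P,Q)^{-1}, expanding e_{97}(92*P + 21*Q,64*P + 19*Q) leaves e(P,Q)^det(M).
So e_{97}(P,Q) = e_{97}(P',Q')^{91}, since 16*91 = 1 mod 97.
n = 97 = (1100001)_2 (7 bits, wt 3); accumulate f_{97,P'}(Q'+S)/f_{97,P'}(S) along the 6-step ladder.
Result: e(P',Q') = 18748939427348 + 103908372928382*t + 87048688908282*t^2.
Raise to 91: e(P,Q) = 84965736503134 + 96435942813385*t + 16965175662570*t^2 in mu_{97}.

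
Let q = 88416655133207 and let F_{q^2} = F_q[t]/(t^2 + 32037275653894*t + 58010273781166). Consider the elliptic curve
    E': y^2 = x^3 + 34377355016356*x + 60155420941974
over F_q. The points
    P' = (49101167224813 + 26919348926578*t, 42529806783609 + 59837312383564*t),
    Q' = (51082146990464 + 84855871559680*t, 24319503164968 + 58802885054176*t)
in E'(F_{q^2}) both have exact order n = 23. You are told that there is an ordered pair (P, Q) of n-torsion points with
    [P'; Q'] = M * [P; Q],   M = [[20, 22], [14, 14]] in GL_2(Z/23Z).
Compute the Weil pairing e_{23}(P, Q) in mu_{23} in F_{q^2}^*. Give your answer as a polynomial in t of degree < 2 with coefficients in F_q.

85083928402477 + 61039215558281*t

e_{23} is bilinear + alternating on E[23], so e_{23}(20*P + 22*Q, 14*P + 14*Q) = e_{23}(P,Q)^(20*14-22*14).
20*14 - 22*14 = -28; reduced mod 23: det = 18, inverse 9.
Run Miller on y^2=x^3+34377355016356*x+60155420941974 over F_{88416655133207}: ladder 10111 (5 bits); e = f_P(D_Q)/f_Q(D_P).
So e_{23}(P',Q') = 77601949857537 + 88021103062441*t.
Thus e_{23}(P,Q) = 85083928402477 + 61039215558281*t.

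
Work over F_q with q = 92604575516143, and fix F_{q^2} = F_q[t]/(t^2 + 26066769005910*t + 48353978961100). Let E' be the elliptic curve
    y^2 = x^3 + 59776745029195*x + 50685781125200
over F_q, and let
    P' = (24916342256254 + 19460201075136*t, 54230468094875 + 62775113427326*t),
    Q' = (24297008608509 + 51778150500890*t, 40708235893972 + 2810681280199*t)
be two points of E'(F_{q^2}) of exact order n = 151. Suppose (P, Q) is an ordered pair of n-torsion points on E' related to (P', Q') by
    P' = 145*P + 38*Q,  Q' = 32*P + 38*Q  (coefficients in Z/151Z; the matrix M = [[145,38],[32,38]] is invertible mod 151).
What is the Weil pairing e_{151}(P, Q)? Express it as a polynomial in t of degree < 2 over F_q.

30667887529966 + 75412882205039*t

The 151-Weil pairing on E[151] over F_{92604575516143} is alternating-bilinear: e_{151}(P',Q') = e_{151}(P,Q)^det(M).
det(M) mod 151 = 66; its inverse in (Z/151)^* is 135 (check: 66*135 mod 151 = 1).
Build f_{151,P'} and f_{151,Q'} via the 8-bit ladder of 151=10010111_2; evaluate at shifted divisors; quotient in F_{92604575516143^2}.
Result: e(P',Q') = 51613003969127 + 16734110719269*t.
Raise to 135: e(P,Q) = 30667887529966 + 75412882205039*t in mu_{151}.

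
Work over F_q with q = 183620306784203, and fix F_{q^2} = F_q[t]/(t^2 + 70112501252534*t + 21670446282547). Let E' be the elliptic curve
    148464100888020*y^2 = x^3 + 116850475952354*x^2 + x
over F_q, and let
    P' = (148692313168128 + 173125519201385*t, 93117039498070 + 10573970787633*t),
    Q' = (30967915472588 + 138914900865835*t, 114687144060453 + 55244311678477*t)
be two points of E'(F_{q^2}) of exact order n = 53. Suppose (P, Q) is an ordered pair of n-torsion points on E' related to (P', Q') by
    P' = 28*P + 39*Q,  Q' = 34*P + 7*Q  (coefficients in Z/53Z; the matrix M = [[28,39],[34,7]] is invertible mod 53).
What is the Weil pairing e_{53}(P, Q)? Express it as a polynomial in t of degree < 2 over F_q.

Alternating bilinearity on E[53] (values in mu_{53} in F_{183620306784203^2}) gives e(P',Q') = e(P,Q)^det(M).
So e_{53}(P,Q) = e_{53}(P',Q')^{28}, since 36*28 = 1 mod 53.
(x,y)|->(13630202381114x+156283870528490,13630202381114y) sends E' to y^2=x^3+53935813366551*x+63866641779871.
Build f_{53,P'} and f_{53,Q'} via the 6-bit ladder of 53=110101_2; evaluate at shifted divisors; quotient in F_{183620306784203^2}.
f_P(D_Q)/f_Q(D_P) = 155560000239382 + 41152612251144*t.
Finally e_{53}(P,Q) = 55213458184976 + 9355008497434*t.

55213458184976 + 9355008497434*t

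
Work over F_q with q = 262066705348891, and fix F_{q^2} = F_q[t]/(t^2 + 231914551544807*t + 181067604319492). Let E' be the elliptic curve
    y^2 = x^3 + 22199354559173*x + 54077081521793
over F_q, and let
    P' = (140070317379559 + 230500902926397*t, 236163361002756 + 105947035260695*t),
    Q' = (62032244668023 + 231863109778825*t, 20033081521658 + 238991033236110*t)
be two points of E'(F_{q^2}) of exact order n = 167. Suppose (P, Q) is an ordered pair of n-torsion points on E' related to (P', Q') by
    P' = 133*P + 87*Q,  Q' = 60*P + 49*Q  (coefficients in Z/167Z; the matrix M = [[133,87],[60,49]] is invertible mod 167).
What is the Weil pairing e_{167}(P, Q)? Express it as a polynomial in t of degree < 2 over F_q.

165450729675870 + 237317376974056*t

e_{167}(aP+bQ,cP+dQ) = e_{167}(P,Q)^(ad-bc); with (a,b,c,d)=(133,87,60,49) this gives the det-167 law.
133*49 - 87*60 = 1297; reduced mod 167: det = 128, inverse 137.
8-bit Miller (10100111) on E'/F_{262066705348891} with a'=22199354559173, b'=54077081521793: accumulate tangent/chord ratios at Q'+S and P'+S'.
The quotient is 142475161982949 + 104321505450918*t.
Thus e_{167}(P,Q) = 165450729675870 + 237317376974056*t.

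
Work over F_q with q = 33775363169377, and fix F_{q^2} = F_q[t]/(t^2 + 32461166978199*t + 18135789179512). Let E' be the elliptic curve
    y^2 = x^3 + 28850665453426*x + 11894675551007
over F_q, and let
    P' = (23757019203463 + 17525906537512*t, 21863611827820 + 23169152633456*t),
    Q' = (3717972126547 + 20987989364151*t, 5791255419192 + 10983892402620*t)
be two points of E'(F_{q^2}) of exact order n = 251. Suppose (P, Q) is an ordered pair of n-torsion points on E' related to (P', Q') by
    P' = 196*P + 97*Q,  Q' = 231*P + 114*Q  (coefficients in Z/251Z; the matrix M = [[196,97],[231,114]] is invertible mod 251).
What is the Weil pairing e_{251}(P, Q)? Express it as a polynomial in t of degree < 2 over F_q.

29011168864794 + 30713490285341*t

The 251-Weil pairing on E[251] over F_{33775363169377} is alternating-bilinear: e_{251}(P',Q') = e_{251}(P,Q)^det(M).
det M = 196*114 - 97*231 = -63 = 188 (mod 251); 188^{-1} = 247 (mod 251).
Build f_{251,P'} and f_{251,Q'} via the 8-bit ladder of 251=11111011_2; evaluate at shifted divisors; quotient in F_{33775363169377^2}.
The quotient is 20821262496462 + 8074725772854*t.
Hence e(P,Q) = 29011168864794 + 30713490285341*t in F_{33775363169377^2}^*.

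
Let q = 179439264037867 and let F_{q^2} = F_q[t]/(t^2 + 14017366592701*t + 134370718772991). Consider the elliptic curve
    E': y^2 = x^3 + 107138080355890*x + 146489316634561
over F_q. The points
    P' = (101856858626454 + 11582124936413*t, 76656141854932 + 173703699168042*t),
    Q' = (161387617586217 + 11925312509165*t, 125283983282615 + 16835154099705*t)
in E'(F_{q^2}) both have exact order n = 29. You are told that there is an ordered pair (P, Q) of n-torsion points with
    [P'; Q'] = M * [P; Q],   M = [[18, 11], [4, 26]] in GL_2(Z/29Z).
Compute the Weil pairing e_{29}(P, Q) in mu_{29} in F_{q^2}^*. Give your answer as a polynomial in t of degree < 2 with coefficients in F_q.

116253323320354 + 151885510041971*t

Under M = [[18,11],[4,26]] in GL_2(Z/29), e_{29}(P',Q') = e_{29}(P,Q)^(18*26-11*4 mod 29).
Inverting 18 mod 29: 21. Thus e_{29}(P,Q) = e(P',Q')^{21}.
n = 29 = (11101)_2 (5 bits, wt 4); accumulate f_{29,P'}(Q'+S)/f_{29,P'}(S) along the 4-step ladder.
The quotient is 126628610582193 + 49664406359750*t.
Thus e_{29}(P,Q) = 116253323320354 + 151885510041971*t.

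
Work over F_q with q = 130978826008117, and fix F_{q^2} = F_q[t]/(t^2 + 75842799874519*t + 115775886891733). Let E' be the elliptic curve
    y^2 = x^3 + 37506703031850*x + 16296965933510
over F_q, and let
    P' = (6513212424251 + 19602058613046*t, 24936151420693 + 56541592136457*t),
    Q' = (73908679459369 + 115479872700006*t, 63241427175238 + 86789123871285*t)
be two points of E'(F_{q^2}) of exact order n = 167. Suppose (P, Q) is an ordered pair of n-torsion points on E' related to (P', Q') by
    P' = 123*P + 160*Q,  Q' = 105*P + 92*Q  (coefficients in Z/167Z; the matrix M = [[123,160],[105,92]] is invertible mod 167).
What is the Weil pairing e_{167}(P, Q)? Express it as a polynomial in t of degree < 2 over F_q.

36945137652586 + 61119829215560*t

Under M = [[123,160],[105,92]] in GL_2(Z/167), e_{167}(P',Q') = e_{167}(P,Q)^(123*92-160*105 mod 167).
det M = 123*92 - 160*105 = -5484 = 27 (mod 167); 27^{-1} = 99 (mod 167).
Double-and-add over 10100111: 8-1 doublings, 5-1 additions; each step l_{T,T}/v_{2T} or l_{T,P'}/v at Q'+S for random S.
Miller gives e_{167}(P',Q') = 23792039002648 + 93292633691525*t in F_{130978826008117^2}.
(23792039002648 + 93292633691525*t)^{99} mod (130978826008117,f) = 36945137652586 + 61119829215560*t.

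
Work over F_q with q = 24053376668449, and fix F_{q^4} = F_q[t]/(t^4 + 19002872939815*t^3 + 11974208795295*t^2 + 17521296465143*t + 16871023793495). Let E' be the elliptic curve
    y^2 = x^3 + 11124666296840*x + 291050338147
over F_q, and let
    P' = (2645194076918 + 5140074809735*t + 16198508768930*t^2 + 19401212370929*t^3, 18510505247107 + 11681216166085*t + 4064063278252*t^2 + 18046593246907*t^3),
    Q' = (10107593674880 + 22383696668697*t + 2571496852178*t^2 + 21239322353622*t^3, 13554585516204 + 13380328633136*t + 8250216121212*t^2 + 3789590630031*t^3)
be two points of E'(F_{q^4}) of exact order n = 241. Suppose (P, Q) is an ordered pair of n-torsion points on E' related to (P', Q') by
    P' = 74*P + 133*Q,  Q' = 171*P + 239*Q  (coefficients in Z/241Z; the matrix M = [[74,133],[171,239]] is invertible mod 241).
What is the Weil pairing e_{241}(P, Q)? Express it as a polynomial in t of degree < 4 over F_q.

16445932717829 + 17172534141954*t + 17516783122875*t^2 + 20696554891019*t^3

Since e_{241}(P,P)=e_{241}(Q,Q)=1 and e_{241}(Q,P)=e_{241}(P,Q)^{-1}, expanding e_{241}(74*P + 133*Q,171*P + 239*Q) leaves e(P,Q)^det(M).
det M = 74*239 - 133*171 = -5057 = 4 (mod 241); 4^{-1} = 181 (mod 241).
n = 241 = (11110001)_2 (8 bits, wt 5); accumulate f_{241,P'}(Q'+S)/f_{241,P'}(S) along the 7-step ladder.
f_P(D_Q)/f_Q(D_P) = 10227571625334 + 10701832682333*t + 5338658227043*t^2 + 20069704711188*t^3.
(10227571625334 + 10701832682333*t + 5338658227043*t^2 + 20069704711188*t^3)^{181} mod (24053376668449,f) = 16445932717829 + 17172534141954*t + 17516783122875*t^2 + 20696554891019*t^3.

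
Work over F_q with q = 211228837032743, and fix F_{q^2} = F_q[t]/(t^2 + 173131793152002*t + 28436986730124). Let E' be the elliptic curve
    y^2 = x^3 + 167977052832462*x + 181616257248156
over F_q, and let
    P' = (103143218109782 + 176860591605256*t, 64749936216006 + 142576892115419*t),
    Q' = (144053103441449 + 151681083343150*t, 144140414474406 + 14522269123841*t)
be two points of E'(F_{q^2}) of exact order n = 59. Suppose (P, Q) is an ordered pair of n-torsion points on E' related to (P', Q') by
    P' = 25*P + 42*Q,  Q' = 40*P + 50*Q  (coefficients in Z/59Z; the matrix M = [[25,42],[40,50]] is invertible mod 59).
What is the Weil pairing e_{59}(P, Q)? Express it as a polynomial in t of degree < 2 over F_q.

61449896175522 + 44539290210339*t

e_{59} is bilinear + alternating on E[59], so e_{59}(25*P + 42*Q, 40*P + 50*Q) = e_{59}(P,Q)^(25*50-42*40).
Hence e(P,Q) = e(P',Q')^{52} where 52 = 42^{-1} mod 59.
n = 59 = (111011)_2 (6 bits, wt 5); accumulate f_{59,P'}(Q'+S)/f_{59,P'}(S) along the 5-step ladder.
The quotient is 112899084747279 + 88686364279860*t.
Finally e_{59}(P,Q) = 61449896175522 + 44539290210339*t.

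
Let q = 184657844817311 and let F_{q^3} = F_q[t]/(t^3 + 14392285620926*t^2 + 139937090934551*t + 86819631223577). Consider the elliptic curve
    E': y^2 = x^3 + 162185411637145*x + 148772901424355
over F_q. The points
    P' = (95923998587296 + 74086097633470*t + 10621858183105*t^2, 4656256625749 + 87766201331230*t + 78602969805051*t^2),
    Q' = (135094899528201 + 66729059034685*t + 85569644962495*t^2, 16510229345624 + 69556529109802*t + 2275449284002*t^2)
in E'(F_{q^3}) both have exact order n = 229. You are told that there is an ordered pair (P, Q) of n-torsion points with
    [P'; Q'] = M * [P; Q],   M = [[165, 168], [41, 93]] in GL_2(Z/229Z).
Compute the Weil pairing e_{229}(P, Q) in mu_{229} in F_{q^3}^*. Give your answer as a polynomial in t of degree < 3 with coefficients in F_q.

Since e_{229}(P,P)=e_{229}(Q,Q)=1 and e_{229}(Q,P)=e_{229}(P,Q)^{-1}, expanding e_{229}(165*P + 168*Q,41*P + 93*Q) leaves e(P,Q)^det(M).
det M = 165*93 - 168*41 = 8457 = 213 (mod 229); 213^{-1} = 186 (mod 229).
8-bit Miller (11100101) on E'/F_{184657844817311} with a'=162185411637145, b'=148772901424355: accumulate tangent/chord ratios at Q'+S and P'+S'.
The quotient is 144525023286661 + 61967974339356*t + 96213990185572*t^2.
Thus e_{229}(P,Q) = 52414365577634 + 71567455350172*t + 83085885588236*t^2.

52414365577634 + 71567455350172*t + 83085885588236*t^2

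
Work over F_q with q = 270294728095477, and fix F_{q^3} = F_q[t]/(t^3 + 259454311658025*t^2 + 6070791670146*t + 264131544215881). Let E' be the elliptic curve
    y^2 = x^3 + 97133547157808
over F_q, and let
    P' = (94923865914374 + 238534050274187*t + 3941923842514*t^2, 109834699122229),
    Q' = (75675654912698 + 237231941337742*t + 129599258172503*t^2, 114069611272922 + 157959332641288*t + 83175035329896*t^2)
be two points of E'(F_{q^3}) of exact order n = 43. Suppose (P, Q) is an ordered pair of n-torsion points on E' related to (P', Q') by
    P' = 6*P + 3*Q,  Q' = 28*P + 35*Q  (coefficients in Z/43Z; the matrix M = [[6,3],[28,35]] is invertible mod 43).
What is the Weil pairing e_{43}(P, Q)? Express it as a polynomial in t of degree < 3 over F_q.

e_{43} is bilinear + alternating on E[43], so e_{43}(6*P + 3*Q, 28*P + 35*Q) = e_{43}(P,Q)^(6*35-3*28).
Inverting 40 mod 43: 14. Thus e_{43}(P,Q) = e(P',Q')^{14}.
6-bit Miller (101011) on E'/F_{270294728095477} with a'=0, b'=97133547157808: accumulate tangent/chord ratios at Q'+S and P'+S'.
So e_{43}(P',Q') = 77611697634903 + 160763089454601*t + 61097941078882*t^2.
(77611697634903 + 160763089454601*t + 61097941078882*t^2)^{14} mod (270294728095477,f) = 130626644097458 + 22845157983246*t + 33064361121485*t^2.

130626644097458 + 22845157983246*t + 33064361121485*t^2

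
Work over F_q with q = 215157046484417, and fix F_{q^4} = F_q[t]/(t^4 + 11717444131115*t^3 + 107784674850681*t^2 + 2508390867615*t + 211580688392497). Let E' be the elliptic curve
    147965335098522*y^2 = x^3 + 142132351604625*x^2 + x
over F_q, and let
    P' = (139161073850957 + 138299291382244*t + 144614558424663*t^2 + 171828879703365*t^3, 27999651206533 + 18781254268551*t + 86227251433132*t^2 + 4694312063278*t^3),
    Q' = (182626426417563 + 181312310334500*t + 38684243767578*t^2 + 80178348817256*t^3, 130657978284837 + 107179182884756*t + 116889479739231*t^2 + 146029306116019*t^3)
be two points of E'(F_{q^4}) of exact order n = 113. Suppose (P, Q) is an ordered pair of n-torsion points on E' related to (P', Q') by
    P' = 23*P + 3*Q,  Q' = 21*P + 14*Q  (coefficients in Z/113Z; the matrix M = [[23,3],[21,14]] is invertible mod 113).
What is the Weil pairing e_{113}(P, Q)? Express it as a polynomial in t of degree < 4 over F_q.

The 113-Weil pairing on E[113] over F_{215157046484417} is alternating-bilinear: e_{113}(P',Q') = e_{113}(P,Q)^det(M).
det M = 23*14 - 3*21 = 259 = 33 (mod 113); 33^{-1} = 24 (mod 113).
Montgomery->Weierstrass: x_W = 30136971563731*x+142012534925354, y_W=30136971563731*y on F_{215157046484417}; lands on y^2=x^3+12905892961394*x+175255214580290.
n = 113 = (1110001)_2 (7 bits, wt 4); accumulate f_{113,P'}(Q'+S)/f_{113,P'}(S) along the 6-step ladder.
e_{113}(P',Q') = 81819138810807 + 5263031162853*t + 30719860349416*t^2 + 114630619548901*t^3.
Hence e(P,Q) = 118620164490234 + 159326609269386*t + 76144669115556*t^2 + 109328393593090*t^3 in F_{215157046484417^4}^*.

118620164490234 + 159326609269386*t + 76144669115556*t^2 + 109328393593090*t^3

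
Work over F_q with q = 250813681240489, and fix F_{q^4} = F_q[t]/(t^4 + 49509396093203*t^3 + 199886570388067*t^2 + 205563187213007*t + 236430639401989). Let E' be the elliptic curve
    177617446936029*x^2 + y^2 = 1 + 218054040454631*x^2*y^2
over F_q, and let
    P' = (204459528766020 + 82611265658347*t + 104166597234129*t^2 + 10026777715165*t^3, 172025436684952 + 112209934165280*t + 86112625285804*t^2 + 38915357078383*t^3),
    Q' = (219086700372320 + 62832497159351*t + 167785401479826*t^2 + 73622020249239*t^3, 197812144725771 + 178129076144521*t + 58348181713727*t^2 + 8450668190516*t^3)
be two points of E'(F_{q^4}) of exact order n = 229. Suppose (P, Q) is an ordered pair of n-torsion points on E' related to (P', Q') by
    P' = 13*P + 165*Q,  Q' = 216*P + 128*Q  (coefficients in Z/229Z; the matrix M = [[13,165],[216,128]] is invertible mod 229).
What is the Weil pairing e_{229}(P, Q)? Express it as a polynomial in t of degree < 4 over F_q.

220020178262734 + 112906963540944*t + 96610861543564*t^2 + 111033488189708*t^3

e_{229}(aP+bQ,cP+dQ) = e_{229}(P,Q)^(ad-bc); with (a,b,c,d)=(13,165,216,128) this gives the det-229 law.
det(M) mod 229 = 145; its inverse in (Z/229)^* is 199 (check: 145*199 mod 229 = 1).
Map (x,y)_Ed via u=(1+y)/(1-y), v=(1+y)/((1-y)x) to Montgomery A=221859619529137,B=52876664899649; then to (a',b')=(0,114304599101229).
Miller loop for e_{229} over F_{250813681240489^4}: bits of 229 = 11100101; 7 double steps + 4 add steps, l/v at each.
So e_{229}(P',Q') = 154459337468850 + 63741236369818*t + 233037019405019*t^2 + 217139726181729*t^3.
e_{229}(P,Q) = (154459337468850 + 63741236369818*t + 233037019405019*t^2 + 217139726181729*t^3)^{199} = 220020178262734 + 112906963540944*t + 96610861543564*t^2 + 111033488189708*t^3.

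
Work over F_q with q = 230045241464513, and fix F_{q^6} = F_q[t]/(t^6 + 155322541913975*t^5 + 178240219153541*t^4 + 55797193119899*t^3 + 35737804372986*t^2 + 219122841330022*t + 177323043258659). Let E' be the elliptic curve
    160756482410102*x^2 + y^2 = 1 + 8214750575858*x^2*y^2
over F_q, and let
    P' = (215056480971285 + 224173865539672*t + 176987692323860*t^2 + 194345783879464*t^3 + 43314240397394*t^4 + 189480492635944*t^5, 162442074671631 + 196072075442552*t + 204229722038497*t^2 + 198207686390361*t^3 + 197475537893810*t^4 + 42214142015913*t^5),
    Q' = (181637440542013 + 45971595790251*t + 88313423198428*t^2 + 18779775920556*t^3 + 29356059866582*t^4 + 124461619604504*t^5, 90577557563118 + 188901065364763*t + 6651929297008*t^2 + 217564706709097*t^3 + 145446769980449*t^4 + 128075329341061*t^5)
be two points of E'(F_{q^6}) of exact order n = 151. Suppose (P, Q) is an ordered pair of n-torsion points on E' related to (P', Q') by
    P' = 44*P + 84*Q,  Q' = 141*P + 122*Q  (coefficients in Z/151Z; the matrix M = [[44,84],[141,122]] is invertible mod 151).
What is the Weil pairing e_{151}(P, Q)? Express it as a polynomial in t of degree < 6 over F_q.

The 151-Weil pairing on E[151] over F_{230045241464513} is alternating-bilinear: e_{151}(P',Q') = e_{151}(P,Q)^det(M).
det M = 44*122 - 84*141 = -6476 = 17 (mod 151); 17^{-1} = 80 (mod 151).
Map (x,y)_Ed via u=(1+y)/(1-y), v=(1+y)/((1-y)x) to Montgomery A=196183091155412,B=210882881672503; then to (a',b')=(54303648787921,102394188957845).
8-bit Miller (10010111) on E'/F_{230045241464513} with a'=54303648787921, b'=102394188957845: accumulate tangent/chord ratios at Q'+S and P'+S'.
So e_{151}(P',Q') = 50112446139877 + 98584552323072*t + 91015350510950*t^2 + 210175919591102*t^3 + 113214296614249*t^4 + 146244589439841*t^5.
Finally e_{151}(P,Q) = 164999915413901 + 36647889616836*t + 76786545991079*t^2 + 208476958585267*t^3 + 103568963883997*t^4 + 125558983143246*t^5.

164999915413901 + 36647889616836*t + 76786545991079*t^2 + 208476958585267*t^3 + 103568963883997*t^4 + 125558983143246*t^5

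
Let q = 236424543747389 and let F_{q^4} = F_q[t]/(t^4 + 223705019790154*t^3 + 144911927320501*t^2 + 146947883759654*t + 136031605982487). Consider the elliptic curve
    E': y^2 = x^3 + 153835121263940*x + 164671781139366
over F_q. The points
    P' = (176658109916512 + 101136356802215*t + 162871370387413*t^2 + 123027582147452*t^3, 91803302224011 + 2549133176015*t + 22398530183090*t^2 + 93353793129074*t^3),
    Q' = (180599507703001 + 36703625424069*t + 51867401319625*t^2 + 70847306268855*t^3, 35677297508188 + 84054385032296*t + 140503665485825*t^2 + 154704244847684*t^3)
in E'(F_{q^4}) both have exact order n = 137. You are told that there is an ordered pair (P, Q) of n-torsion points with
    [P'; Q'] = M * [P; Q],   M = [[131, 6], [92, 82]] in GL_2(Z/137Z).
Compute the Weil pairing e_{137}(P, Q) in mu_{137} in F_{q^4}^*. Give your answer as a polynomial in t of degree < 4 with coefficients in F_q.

7694152654494 + 42607047526434*t + 34498255967010*t^2 + 111725443188734*t^3

Under M = [[131,6],[92,82]] in GL_2(Z/137), e_{137}(P',Q') = e_{137}(P,Q)^(131*82-6*92 mod 137).
det(M) mod 137 = 52; its inverse in (Z/137)^* is 29 (check: 52*29 mod 137 = 1).
Miller loop for e_{137} over F_{236424543747389^4}: bits of 137 = 10001001; 7 double steps + 2 add steps, l/v at each.
So e_{137}(P',Q') = 69419105065977 + 234394445103637*t + 164063343143642*t^2 + 214226013600591*t^3.
Raise to 29: e(P,Q) = 7694152654494 + 42607047526434*t + 34498255967010*t^2 + 111725443188734*t^3 in mu_{137}.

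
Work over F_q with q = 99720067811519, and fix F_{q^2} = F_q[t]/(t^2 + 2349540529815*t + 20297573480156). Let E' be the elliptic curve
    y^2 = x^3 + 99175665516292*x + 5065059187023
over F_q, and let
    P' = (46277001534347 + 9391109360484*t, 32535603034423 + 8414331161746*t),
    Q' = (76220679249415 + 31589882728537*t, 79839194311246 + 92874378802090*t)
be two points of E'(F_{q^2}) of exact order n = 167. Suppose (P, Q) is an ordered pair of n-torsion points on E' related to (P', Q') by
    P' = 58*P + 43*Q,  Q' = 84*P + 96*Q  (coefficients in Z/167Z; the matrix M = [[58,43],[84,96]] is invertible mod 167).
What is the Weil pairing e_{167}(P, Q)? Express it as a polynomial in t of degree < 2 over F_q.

Under M = [[58,43],[84,96]] in GL_2(Z/167), e_{167}(P',Q') = e_{167}(P,Q)^(58*96-43*84 mod 167).
So e_{167}(P,Q) = e_{167}(P',Q')^{80}, since 119*80 = 1 mod 167.
Double-and-add over 10100111: 8-1 doublings, 5-1 additions; each step l_{T,T}/v_{2T} or l_{T,P'}/v at Q'+S for random S.
f_P(D_Q)/f_Q(D_P) = 4698144674635 + 32756840037477*t.
e_{167}(P,Q) = (4698144674635 + 32756840037477*t)^{80} = 94169594606804 + 11407352113739*t.

94169594606804 + 11407352113739*t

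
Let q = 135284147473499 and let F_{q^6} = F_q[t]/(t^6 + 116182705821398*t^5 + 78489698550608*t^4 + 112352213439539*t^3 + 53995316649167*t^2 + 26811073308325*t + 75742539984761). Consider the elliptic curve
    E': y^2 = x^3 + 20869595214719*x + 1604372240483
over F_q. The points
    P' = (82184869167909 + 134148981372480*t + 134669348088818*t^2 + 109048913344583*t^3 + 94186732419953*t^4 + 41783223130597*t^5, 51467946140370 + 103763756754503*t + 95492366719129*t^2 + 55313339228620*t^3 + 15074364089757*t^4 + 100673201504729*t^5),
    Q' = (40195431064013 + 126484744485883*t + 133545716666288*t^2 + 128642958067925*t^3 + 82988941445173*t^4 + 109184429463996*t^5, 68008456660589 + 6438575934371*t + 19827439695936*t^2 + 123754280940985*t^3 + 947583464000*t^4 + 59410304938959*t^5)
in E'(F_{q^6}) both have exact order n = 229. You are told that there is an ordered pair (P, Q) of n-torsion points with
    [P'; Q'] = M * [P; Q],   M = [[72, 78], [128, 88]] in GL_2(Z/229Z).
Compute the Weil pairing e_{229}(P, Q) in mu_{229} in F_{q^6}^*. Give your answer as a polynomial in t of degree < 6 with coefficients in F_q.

14546433283344 + 7859811197662*t + 29829837191425*t^2 + 13635917456049*t^3 + 86543860942550*t^4 + 66732782729395*t^5

The 229-Weil pairing on E[229] over F_{135284147473499} is alternating-bilinear: e_{229}(P',Q') = e_{229}(P,Q)^det(M).
det M = 72*88 - 78*128 = -3648 = 16 (mod 229); 16^{-1} = 43 (mod 229).
Miller loop for e_{229} over F_{135284147473499^6}: bits of 229 = 11100101; 7 double steps + 4 add steps, l/v at each.
Result: e(P',Q') = 78269456757690 + 98761587653537*t + 13369114633630*t^2 + 66577070842376*t^3 + 31083588017297*t^4 + 127291546001034*t^5.
Hence e(P,Q) = 14546433283344 + 7859811197662*t + 29829837191425*t^2 + 13635917456049*t^3 + 86543860942550*t^4 + 66732782729395*t^5 in F_{135284147473499^6}^*.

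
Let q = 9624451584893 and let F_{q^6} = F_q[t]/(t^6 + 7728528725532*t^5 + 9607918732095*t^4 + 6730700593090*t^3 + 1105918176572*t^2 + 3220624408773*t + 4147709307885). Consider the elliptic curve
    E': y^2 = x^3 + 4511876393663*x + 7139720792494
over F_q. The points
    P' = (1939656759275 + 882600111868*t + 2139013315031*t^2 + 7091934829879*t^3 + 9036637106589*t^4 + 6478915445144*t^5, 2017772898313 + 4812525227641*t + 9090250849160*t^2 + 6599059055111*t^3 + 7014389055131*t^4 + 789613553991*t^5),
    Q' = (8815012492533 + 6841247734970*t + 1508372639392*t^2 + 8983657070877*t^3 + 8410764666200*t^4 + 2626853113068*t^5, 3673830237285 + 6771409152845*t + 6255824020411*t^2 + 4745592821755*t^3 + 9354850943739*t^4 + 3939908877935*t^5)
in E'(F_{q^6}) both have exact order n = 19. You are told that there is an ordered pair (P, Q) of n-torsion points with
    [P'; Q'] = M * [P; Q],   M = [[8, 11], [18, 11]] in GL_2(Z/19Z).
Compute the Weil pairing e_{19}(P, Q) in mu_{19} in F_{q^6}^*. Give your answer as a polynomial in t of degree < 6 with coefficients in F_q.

4351966306056 + 5793683789772*t + 1462675352476*t^2 + 6512978363456*t^3 + 2991470557712*t^4 + 698901153064*t^5

e_{19} is bilinear + alternating on E[19], so e_{19}(8*P + 11*Q, 18*P + 11*Q) = e_{19}(P,Q)^(8*11-11*18).
det M = 8*11 - 11*18 = -110 = 4 (mod 19); 4^{-1} = 5 (mod 19).
Double-and-add over 10011: 5-1 doublings, 3-1 additions; each step l_{T,T}/v_{2T} or l_{T,P'}/v at Q'+S for random S.
The quotient is 5864203630664 + 6076754693006*t + 3714943142877*t^2 + 3836488744050*t^3 + 8397477819428*t^4 + 8296973510275*t^5.
(5864203630664 + 6076754693006*t + 3714943142877*t^2 + 3836488744050*t^3 + 8397477819428*t^4 + 8296973510275*t^5)^{5} mod (9624451584893,f) = 4351966306056 + 5793683789772*t + 1462675352476*t^2 + 6512978363456*t^3 + 2991470557712*t^4 + 698901153064*t^5.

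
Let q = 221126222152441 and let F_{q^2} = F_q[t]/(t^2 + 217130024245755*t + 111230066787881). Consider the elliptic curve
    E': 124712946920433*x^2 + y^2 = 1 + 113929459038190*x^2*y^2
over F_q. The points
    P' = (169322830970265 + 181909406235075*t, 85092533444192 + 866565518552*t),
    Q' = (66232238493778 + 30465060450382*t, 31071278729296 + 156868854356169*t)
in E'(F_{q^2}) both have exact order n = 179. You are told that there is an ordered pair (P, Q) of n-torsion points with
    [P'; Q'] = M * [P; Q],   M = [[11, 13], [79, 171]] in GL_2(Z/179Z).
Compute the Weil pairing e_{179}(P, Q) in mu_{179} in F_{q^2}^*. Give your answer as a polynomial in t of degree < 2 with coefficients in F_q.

Alternating bilinearity on E[179] (values in mu_{179} in F_{221126222152441^2}) gives e(P',Q') = e(P,Q)^det(M).
det(M) mod 179 = 138; its inverse in (Z/179)^* is 48 (check: 138*48 mod 179 = 1).
Map (x,y)_Ed via u=(1+y)/(1-y), v=(1+y)/((1-y)x) to Montgomery A=28645860564382,B=191587984107988; then to (a',b')=(36774472313491,139864150967617).
Miller loop for e_{179} over F_{221126222152441^2}: bits of 179 = 10110011; 7 double steps + 4 add steps, l/v at each.
So e_{179}(P',Q') = 117759452967626 + 156171658600549*t.
Hence e(P,Q) = 108443045002410 + 4334860344799*t in F_{221126222152441^2}^*.

108443045002410 + 4334860344799*t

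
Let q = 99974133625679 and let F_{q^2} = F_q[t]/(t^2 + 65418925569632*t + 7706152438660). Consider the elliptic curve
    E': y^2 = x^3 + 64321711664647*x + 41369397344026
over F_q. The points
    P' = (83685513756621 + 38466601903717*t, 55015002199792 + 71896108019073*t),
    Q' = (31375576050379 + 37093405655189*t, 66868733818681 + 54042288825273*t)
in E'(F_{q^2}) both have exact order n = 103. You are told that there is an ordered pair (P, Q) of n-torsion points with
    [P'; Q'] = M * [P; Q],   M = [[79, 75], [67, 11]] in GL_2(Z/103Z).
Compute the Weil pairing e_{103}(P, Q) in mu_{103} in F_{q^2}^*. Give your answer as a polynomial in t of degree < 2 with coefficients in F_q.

e_{103} is bilinear + alternating on E[103], so e_{103}(79*P + 75*Q, 67*P + 11*Q) = e_{103}(P,Q)^(79*11-75*67).
Hence e(P,Q) = e(P',Q')^{20} where 20 = 67^{-1} mod 103.
Run Miller on y^2=x^3+64321711664647*x+41369397344026 over F_{99974133625679}: ladder 1100111 (7 bits); e = f_P(D_Q)/f_Q(D_P).
The quotient is 43287760701733 + 76611787523186*t.
Finally e_{103}(P,Q) = 94965905642089 + 27026583981943*t.

94965905642089 + 27026583981943*t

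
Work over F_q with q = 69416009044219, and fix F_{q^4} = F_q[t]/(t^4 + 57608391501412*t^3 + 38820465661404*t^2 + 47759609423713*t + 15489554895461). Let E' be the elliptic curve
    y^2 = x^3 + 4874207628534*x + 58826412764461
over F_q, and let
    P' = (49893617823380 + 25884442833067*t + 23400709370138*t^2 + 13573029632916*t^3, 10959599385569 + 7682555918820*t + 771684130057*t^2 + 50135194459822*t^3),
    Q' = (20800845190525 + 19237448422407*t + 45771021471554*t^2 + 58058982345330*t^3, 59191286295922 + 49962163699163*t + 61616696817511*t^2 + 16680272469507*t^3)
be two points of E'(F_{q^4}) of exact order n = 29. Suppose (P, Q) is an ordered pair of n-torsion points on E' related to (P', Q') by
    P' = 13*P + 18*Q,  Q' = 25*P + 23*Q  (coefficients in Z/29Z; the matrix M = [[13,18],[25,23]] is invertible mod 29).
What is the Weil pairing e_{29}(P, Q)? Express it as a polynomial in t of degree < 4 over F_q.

Alternating bilinearity on E[29] (values in mu_{29} in F_{69416009044219^4}) gives e(P',Q') = e(P,Q)^det(M).
So e_{29}(P,Q) = e_{29}(P',Q')^{24}, since 23*24 = 1 mod 29.
Run Miller on y^2=x^3+4874207628534*x+58826412764461 over F_{69416009044219}: ladder 11101 (5 bits); e = f_P(D_Q)/f_Q(D_P).
e_{29}(P',Q') = 21924806155486 + 4591388479859*t + 66536218875488*t^2 + 36995113583487*t^3.
(21924806155486 + 4591388479859*t + 66536218875488*t^2 + 36995113583487*t^3)^{24} mod (69416009044219,f) = 51348593089345 + 68489265241*t + 34872626658394*t^2 + 20241624163969*t^3.

51348593089345 + 68489265241*t + 34872626658394*t^2 + 20241624163969*t^3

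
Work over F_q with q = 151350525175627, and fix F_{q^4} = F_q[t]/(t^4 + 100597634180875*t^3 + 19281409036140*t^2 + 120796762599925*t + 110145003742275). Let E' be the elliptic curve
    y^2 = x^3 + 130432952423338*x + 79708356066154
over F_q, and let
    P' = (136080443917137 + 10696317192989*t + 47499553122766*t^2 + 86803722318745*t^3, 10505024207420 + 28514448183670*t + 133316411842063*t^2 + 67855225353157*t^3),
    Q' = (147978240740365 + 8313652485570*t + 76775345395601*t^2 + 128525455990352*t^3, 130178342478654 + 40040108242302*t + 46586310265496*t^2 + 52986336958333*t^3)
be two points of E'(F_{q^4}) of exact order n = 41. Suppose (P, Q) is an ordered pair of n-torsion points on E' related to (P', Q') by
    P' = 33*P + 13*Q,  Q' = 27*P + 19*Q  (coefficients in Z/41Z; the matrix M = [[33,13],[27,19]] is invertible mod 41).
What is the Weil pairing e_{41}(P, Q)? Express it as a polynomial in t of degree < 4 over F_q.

Alternating bilinearity on E[41] (values in mu_{41} in F_{151350525175627^4}) gives e(P',Q') = e(P,Q)^det(M).
det(M) mod 41 = 30; its inverse in (Z/41)^* is 26 (check: 30*26 mod 41 = 1).
Run Miller on y^2=x^3+130432952423338*x+79708356066154 over F_{151350525175627}: ladder 101001 (6 bits); e = f_P(D_Q)/f_Q(D_P).
Result: e(P',Q') = 81338520995215 + 54102890482277*t + 135883880386513*t^2 + 69598514042949*t^3.
(81338520995215 + 54102890482277*t + 135883880386513*t^2 + 69598514042949*t^3)^{26} mod (151350525175627,f) = 30379412681699 + 89085499968926*t + 81355507431640*t^2 + 100686454942109*t^3.

30379412681699 + 89085499968926*t + 81355507431640*t^2 + 100686454942109*t^3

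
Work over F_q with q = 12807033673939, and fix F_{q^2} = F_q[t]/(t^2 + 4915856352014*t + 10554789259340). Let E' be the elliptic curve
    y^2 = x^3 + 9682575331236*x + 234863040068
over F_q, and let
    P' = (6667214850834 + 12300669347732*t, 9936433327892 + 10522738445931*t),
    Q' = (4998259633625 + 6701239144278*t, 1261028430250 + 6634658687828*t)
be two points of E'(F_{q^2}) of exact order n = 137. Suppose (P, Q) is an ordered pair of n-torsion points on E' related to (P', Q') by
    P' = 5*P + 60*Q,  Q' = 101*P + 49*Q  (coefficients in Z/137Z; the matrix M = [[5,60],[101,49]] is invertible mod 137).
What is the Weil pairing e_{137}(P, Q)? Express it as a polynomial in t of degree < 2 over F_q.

Alternating bilinearity on E[137] (values in mu_{137} in F_{12807033673939^2}) gives e(P',Q') = e(P,Q)^det(M).
Hence e(P,Q) = e(P',Q')^{128} where 128 = 76^{-1} mod 137.
Run Miller on y^2=x^3+9682575331236*x+234863040068 over F_{12807033673939}: ladder 10001001 (8 bits); e = f_P(D_Q)/f_Q(D_P).
Result: e(P',Q') = 12630159010781 + 12131131174490*t.
Thus e_{137}(P,Q) = 778369061452 + 5055453232956*t.

778369061452 + 5055453232956*t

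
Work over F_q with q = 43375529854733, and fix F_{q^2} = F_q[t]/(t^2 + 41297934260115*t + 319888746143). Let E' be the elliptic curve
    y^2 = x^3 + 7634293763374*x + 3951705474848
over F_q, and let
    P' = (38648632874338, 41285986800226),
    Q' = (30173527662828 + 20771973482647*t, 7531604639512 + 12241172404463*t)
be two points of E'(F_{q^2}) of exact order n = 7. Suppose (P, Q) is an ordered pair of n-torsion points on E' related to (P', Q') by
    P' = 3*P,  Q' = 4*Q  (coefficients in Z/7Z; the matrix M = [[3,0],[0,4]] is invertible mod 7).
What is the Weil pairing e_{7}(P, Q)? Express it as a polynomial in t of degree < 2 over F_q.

10273622706369 + 43246398012749*t

Since e_{7}(P,P)=e_{7}(Q,Q)=1 and e_{7}(Q,P)=e_{7}(P,Q)^{-1}, expanding e_{7}(3*P,4*Q) leaves e(P,Q)^det(M).
Inverting 5 mod 7: 3. Thus e_{7}(P,Q) = e(P',Q')^{3}.
Build f_{7,P'} and f_{7,Q'} via the 3-bit ladder of 7=111_2; evaluate at shifted divisors; quotient in F_{43375529854733^2}.
Miller gives e_{7}(P',Q') = 13480853878415 + 33762886781289*t in F_{43375529854733^2}.
Finally e_{7}(P,Q) = 10273622706369 + 43246398012749*t.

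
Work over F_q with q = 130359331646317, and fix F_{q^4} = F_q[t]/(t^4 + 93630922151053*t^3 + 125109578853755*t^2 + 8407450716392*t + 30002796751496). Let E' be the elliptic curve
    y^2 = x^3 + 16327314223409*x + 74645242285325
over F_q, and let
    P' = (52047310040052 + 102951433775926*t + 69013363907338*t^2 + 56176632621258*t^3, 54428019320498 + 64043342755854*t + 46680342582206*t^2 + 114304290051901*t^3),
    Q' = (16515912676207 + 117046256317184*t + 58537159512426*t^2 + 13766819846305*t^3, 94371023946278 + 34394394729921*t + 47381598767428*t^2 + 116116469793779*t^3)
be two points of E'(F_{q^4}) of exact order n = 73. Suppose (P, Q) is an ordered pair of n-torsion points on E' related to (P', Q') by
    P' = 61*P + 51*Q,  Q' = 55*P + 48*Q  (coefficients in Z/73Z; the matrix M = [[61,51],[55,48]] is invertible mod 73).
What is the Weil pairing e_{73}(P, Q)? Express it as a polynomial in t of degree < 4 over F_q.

44416657752125 + 4799951168762*t + 70357462421084*t^2 + 3506452777359*t^3

The 73-Weil pairing on E[73] over F_{130359331646317} is alternating-bilinear: e_{73}(P',Q') = e_{73}(P,Q)^det(M).
det(M) mod 73 = 50; its inverse in (Z/73)^* is 19 (check: 50*19 mod 73 = 1).
Run Miller on y^2=x^3+16327314223409*x+74645242285325 over F_{130359331646317}: ladder 1001001 (7 bits); e = f_P(D_Q)/f_Q(D_P).
So e_{73}(P',Q') = 101050207222975 + 28557110220283*t + 13040212339867*t^2 + 8797295436419*t^3.
Finally e_{73}(P,Q) = 44416657752125 + 4799951168762*t + 70357462421084*t^2 + 3506452777359*t^3.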